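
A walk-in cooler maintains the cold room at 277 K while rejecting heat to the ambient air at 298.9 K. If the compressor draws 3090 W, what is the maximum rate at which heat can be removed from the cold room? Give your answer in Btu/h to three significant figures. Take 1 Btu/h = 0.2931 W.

The reservoir spacing is ΔT = 298.9 − 277 = 21.90 K.
COP_Carnot = T_C/ΔT = 277.00/21.90 = 12.65.
Q̇_max = COP_Carnot × Ẇ = 12.65 × 3090 W = 39080 W = 133300 Btu/h.

133000 Btu/h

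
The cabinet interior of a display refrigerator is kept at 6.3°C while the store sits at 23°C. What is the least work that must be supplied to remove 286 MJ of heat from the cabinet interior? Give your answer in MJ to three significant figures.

In absolute terms T_C = 279.45 K and T_H = 296.15 K, so ΔT = 16.70 K.
The reversible limit is COP_R = T_C/ΔT = 16.73, so W_min = Q_C/COP = Q_C·ΔT/T_C.
W_min = 286.0 × 16.70/279.45 = 17.09 MJ.

17.1 MJ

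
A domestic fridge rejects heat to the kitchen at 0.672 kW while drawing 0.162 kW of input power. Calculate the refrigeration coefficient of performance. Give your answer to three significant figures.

3.15

The first law gives Q̇_H = Q̇_C + Ẇ, so the three rates are Q̇_C = 0.5100, Q̇_H = 0.6720, Ẇ = 0.1620 kW.
COP_R = Q̇_C/Ẇ = 0.5100/0.1620 = 3.148.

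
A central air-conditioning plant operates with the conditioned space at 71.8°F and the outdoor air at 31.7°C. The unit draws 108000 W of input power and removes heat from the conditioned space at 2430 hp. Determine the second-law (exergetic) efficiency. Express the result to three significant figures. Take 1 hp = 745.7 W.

0.545

Converting, Q̇_C = 2430 hp = 1812000 W, so COP_actual = Q̇_C/Ẇ = 1812000/108000 = 16.78.
In absolute terms T_C = 295.26 K and T_H = 304.85 K, so ΔT = 9.589 K.
COP_Carnot = T_C/ΔT = 295.26/9.589 = 30.79.
η_II = COP_actual/COP_Carnot = 16.78/30.79 = 0.5449.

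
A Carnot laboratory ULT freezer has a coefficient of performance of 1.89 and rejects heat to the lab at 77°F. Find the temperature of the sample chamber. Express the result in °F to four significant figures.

For a Carnot refrigerator COP_R = T_C/(T_H − T_C), so T_C = COP·T_H/(1 + COP).
With T_H = 298.15 K, T_C = 1.89 × 298.15/2.890 = 194.98 K.
Converting, 194.98 K = -108.70°F.

-108.7 °F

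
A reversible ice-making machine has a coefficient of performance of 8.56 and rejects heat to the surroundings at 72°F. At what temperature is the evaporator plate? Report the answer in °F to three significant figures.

16.4 °F

For a Carnot refrigerator COP_R = T_C/(T_H − T_C), so T_C = COP·T_H/(1 + COP).
With T_H = 295.37 K, T_C = 8.56 × 295.37/9.560 = 264.48 K.
Converting, 264.48 K = 16.39°F.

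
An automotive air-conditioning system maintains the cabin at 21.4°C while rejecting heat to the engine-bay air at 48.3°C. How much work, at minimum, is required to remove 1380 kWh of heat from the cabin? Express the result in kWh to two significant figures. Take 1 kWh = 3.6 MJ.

In absolute terms T_C = 294.55 K and T_H = 321.45 K, so ΔT = 26.90 K.
The reversible limit is COP_R = T_C/ΔT = 10.95, so W_min = Q_C/COP = Q_C·ΔT/T_C.
W_min = 1380 × 26.90/294.55 = 126.0 kWh.

130 kWh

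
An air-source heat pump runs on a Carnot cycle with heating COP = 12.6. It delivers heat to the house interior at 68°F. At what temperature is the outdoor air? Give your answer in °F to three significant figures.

COP_HP = T_H/(T_H − T_C) gives T_H − T_C = T_H/COP.
With T_H = 293.15 K, T_C = 293.15 × (1 − 1/12.6) = 269.88 K.
Converting, 269.88 K = 26.12°F.

26.1 °F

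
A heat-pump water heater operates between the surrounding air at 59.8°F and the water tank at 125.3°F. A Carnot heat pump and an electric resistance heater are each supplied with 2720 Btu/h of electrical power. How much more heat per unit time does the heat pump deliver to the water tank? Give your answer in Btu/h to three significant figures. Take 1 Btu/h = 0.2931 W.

In absolute terms T_C = 288.59 K and T_H = 324.98 K, so ΔT = 36.39 K.
COP_Carnot = T_H/ΔT = 324.98/36.39 = 8.931.
The heat pump delivers Q̇_H = COP × Ẇ = 24290 Btu/h; the resistance heater delivers Ẇ = 2720 Btu/h.
Extra = (COP − 1)·Ẇ = 21570 Btu/h.

21600 Btu/h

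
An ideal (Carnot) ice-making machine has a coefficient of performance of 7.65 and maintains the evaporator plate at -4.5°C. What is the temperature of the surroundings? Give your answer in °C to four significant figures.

COP_R = T_C/(T_H − T_C) gives T_H − T_C = T_C/COP.
With T_C = 268.65 K, T_H = 268.65 × (1 + 1/7.65) = 303.77 K.
Converting, 303.77 K = 30.62°C.

30.62 °C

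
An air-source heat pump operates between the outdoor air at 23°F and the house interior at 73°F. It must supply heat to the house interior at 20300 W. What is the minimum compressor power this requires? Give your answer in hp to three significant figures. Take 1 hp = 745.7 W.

In absolute terms T_C = 268.15 K and T_H = 295.93 K, so ΔT = 27.78 K.
COP_Carnot = T_H/ΔT = 295.93/27.78 = 10.65.
Ẇ_min = Q̇/COP_Carnot = 20300/10.65 = 1905 W = 2.555 hp.

2.56 hp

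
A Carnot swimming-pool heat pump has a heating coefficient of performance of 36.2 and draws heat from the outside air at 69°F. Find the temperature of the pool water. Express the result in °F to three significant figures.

COP_HP = T_H/(T_H − T_C) rearranges to T_H = COP·T_C/(COP − 1).
With T_C = 293.71 K, T_H = 36.2 × 293.71/35.20 = 302.05 K.
Converting, 302.05 K = 84.02°F.

84.0 °F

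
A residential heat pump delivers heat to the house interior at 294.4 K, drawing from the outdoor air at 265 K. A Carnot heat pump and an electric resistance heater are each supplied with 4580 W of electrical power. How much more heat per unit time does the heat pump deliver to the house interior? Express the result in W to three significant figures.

41300 W

The reservoir spacing is ΔT = 294.4 − 265 = 29.40 K.
COP_Carnot = T_H/ΔT = 294.40/29.40 = 10.01.
The heat pump delivers Q̇_H = COP × Ẇ = 45860 W; the resistance heater delivers Ẇ = 4580 W.
Extra = (COP − 1)·Ẇ = 41280 W.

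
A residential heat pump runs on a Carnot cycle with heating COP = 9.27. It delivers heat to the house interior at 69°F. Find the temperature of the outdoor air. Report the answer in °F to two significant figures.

COP_HP = T_H/(T_H − T_C) gives T_H − T_C = T_H/COP.
With T_H = 293.71 K, T_C = 293.71 × (1 − 1/9.27) = 262.02 K.
Converting, 262.02 K = 11.97°F.

12 °F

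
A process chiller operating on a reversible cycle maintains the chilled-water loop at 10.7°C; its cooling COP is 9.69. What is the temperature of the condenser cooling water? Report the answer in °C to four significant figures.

39.99 °C

COP_R = T_C/(T_H − T_C) gives T_H − T_C = T_C/COP.
With T_C = 283.85 K, T_H = 283.85 × (1 + 1/9.69) = 313.14 K.
Converting, 313.14 K = 39.99°C.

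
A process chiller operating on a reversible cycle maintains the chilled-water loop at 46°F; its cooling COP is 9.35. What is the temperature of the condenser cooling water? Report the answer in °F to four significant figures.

100.1 °F

COP_R = T_C/(T_H − T_C) gives T_H − T_C = T_C/COP.
With T_C = 280.93 K, T_H = 280.93 × (1 + 1/9.35) = 310.97 K.
Converting, 310.97 K = 100.08°F.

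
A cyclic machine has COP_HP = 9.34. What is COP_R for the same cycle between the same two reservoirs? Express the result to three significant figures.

Since Q_H = Q_C + W for any cycle, COP_R = Q_C/W = Q_H/W − 1.
COP_R = 9.34 − 1 = 8.34.

8.34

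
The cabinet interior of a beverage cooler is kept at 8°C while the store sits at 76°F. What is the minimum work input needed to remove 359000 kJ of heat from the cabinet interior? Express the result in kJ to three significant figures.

In absolute terms T_C = 281.15 K and T_H = 297.59 K, so ΔT = 16.44 K.
The reversible limit is COP_R = T_C/ΔT = 17.10, so W_min = Q_C/COP = Q_C·ΔT/T_C.
W_min = 359000 × 16.44/281.15 = 21000 kJ.

21000 kJ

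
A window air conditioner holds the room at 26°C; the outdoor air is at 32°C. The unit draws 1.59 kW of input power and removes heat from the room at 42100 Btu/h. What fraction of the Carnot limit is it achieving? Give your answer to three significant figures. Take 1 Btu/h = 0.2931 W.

Converting, Q̇_C = 42100 Btu/h = 12.34 kW, so COP_actual = Q̇_C/Ẇ = 12.34/1.590 = 7.761.
In absolute terms T_C = 299.15 K and T_H = 305.15 K, so ΔT = 6.000 K.
COP_Carnot = T_C/ΔT = 299.15/6.000 = 49.86.
η_II = COP_actual/COP_Carnot = 7.761/49.86 = 0.1557.

0.156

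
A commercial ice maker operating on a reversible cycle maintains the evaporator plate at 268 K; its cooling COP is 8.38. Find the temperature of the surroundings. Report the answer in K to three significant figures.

300 K

COP_R = T_C/(T_H − T_C) gives T_H − T_C = T_C/COP.
With T_C = 268.00 K, T_H = 268.00 × (1 + 1/8.38) = 299.98 K.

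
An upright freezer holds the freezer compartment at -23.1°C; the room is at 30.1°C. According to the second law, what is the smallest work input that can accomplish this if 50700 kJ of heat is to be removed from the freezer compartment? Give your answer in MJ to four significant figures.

In absolute terms T_C = 250.05 K and T_H = 303.25 K, so ΔT = 53.20 K.
The reversible limit is COP_R = T_C/ΔT = 4.700, so W_min = Q_C/COP = Q_C·ΔT/T_C.
W_min = 50700 × 53.20/250.05 = 10790 kJ = 10.79 MJ.

10.79 MJ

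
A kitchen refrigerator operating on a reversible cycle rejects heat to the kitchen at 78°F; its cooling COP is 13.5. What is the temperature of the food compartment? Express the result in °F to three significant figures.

For a Carnot refrigerator COP_R = T_C/(T_H − T_C), so T_C = COP·T_H/(1 + COP).
With T_H = 298.71 K, T_C = 13.5 × 298.71/14.50 = 278.11 K.
Converting, 278.11 K = 40.92°F.

40.9 °F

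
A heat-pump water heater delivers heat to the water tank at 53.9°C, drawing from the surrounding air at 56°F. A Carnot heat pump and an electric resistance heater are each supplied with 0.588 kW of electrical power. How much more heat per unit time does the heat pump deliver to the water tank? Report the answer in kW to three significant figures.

4.15 kW

In absolute terms T_C = 286.48 K and T_H = 327.05 K, so ΔT = 40.57 K.
COP_Carnot = T_H/ΔT = 327.05/40.57 = 8.062.
The heat pump delivers Q̇_H = COP × Ẇ = 4.740 kW; the resistance heater delivers Ẇ = 0.5880 kW.
Extra = (COP − 1)·Ẇ = 4.152 kW.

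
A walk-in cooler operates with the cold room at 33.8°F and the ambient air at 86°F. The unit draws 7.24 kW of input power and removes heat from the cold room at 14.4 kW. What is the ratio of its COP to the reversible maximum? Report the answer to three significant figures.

0.210

COP_actual = Q̇_C/Ẇ = 14.40/7.240 = 1.989.
In absolute terms T_C = 274.15 K and T_H = 303.15 K, so ΔT = 29.00 K.
COP_Carnot = T_C/ΔT = 274.15/29.00 = 9.453.
η_II = COP_actual/COP_Carnot = 1.989/9.453 = 0.2104.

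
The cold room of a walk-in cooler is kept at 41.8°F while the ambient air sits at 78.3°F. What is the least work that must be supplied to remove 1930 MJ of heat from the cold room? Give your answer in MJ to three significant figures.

140 MJ

In absolute terms T_C = 278.59 K and T_H = 298.87 K, so ΔT = 20.28 K.
The reversible limit is COP_R = T_C/ΔT = 13.74, so W_min = Q_C/COP = Q_C·ΔT/T_C.
W_min = 1930 × 20.28/278.59 = 140.5 MJ.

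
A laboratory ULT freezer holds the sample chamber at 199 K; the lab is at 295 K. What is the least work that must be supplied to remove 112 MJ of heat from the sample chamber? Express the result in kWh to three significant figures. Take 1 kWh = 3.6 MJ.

15.0 kWh

The reservoir spacing is ΔT = 295 − 199 = 96.00 K.
The reversible limit is COP_R = T_C/ΔT = 2.073, so W_min = Q_C/COP = Q_C·ΔT/T_C.
W_min = 112.0 × 96.00/199.00 = 54.03 MJ = 15.01 kWh.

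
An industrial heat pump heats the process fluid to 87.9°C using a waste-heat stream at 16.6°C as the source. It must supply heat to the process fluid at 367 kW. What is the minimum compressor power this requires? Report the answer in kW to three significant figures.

72.5 kW

In absolute terms T_C = 289.75 K and T_H = 361.05 K, so ΔT = 71.30 K.
COP_Carnot = T_H/ΔT = 361.05/71.30 = 5.064.
Ẇ_min = Q̇/COP_Carnot = 367.0/5.064 = 72.48 kW.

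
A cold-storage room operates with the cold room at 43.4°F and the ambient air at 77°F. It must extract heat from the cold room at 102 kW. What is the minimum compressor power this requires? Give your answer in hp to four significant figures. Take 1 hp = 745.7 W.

9.136 hp

In absolute terms T_C = 279.48 K and T_H = 298.15 K, so ΔT = 18.67 K.
COP_Carnot = T_C/ΔT = 279.48/18.67 = 14.97.
Ẇ_min = Q̇/COP_Carnot = 102.0/14.97 = 6.813 kW = 9.136 hp.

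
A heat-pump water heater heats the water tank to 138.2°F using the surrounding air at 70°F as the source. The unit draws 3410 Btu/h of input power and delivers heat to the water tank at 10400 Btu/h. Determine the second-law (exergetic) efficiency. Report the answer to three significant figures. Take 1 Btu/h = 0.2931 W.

COP_actual = Q̇_H/Ẇ = 10400/3410 = 3.050.
In absolute terms T_C = 294.26 K and T_H = 332.15 K, so ΔT = 37.89 K.
COP_Carnot = T_H/ΔT = 332.15/37.89 = 8.766.
η_II = COP_actual/COP_Carnot = 3.050/8.766 = 0.3479.

0.348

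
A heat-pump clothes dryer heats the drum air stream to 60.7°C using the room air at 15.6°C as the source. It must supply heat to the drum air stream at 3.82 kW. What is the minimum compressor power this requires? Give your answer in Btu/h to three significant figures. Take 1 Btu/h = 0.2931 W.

1760 Btu/h

In absolute terms T_C = 288.75 K and T_H = 333.85 K, so ΔT = 45.10 K.
COP_Carnot = T_H/ΔT = 333.85/45.10 = 7.402.
Ẇ_min = Q̇/COP_Carnot = 3.820/7.402 = 0.5160 kW = 1761 Btu/h.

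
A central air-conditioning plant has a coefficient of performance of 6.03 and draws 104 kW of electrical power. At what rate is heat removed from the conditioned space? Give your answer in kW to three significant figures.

Q̇_C = COP × Ẇ = 6.03 × 104.0 = 627.1 kW.

627 kW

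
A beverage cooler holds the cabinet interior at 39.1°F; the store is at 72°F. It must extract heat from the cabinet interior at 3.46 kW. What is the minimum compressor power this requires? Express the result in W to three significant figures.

228 W

In absolute terms T_C = 277.09 K and T_H = 295.37 K, so ΔT = 18.28 K.
COP_Carnot = T_C/ΔT = 277.09/18.28 = 15.16.
Ẇ_min = Q̇/COP_Carnot = 3.460/15.16 = 0.2282 kW = 228.2 W.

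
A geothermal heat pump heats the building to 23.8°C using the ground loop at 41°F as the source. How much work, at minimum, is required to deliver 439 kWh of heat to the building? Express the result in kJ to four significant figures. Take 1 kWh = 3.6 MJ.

100100 kJ

In absolute terms T_C = 278.15 K and T_H = 296.95 K, so ΔT = 18.80 K.
The reversible limit is COP_HP = T_H/ΔT = 15.80, so W_min = Q_H/COP = Q_H·ΔT/T_H.
W_min = 439.0 × 18.80/296.95 = 27.79 kWh = 100100 kJ.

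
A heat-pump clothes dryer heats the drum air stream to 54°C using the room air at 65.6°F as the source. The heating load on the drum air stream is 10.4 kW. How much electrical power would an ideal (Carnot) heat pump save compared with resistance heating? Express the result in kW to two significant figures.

9.3 kW

In absolute terms T_C = 291.82 K and T_H = 327.15 K, so ΔT = 35.33 K.
COP_Carnot = T_H/ΔT = 327.15/35.33 = 9.259.
Resistance heating needs Ẇ_res = Q̇_H = 10.40 kW; the reversible heat pump needs only Ẇ_hp = Q̇_H/COP = 1.123 kW.
Saving = 10.40 − 1.123 = 9.277 kW.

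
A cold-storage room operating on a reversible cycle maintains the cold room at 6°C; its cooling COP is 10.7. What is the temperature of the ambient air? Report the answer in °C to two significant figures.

COP_R = T_C/(T_H − T_C) gives T_H − T_C = T_C/COP.
With T_C = 279.15 K, T_H = 279.15 × (1 + 1/10.7) = 305.24 K.
Converting, 305.24 K = 32.09°C.

32 °C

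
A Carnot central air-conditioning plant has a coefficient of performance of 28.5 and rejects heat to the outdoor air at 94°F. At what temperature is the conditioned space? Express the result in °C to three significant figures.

For a Carnot refrigerator COP_R = T_C/(T_H − T_C), so T_C = COP·T_H/(1 + COP).
With T_H = 307.59 K, T_C = 28.5 × 307.59/29.50 = 297.17 K.
Converting, 297.17 K = 24.02°C.

24.0 °C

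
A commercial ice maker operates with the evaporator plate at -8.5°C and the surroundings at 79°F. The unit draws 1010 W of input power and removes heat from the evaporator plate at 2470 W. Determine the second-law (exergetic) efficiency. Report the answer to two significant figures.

COP_actual = Q̇_C/Ẇ = 2470/1010 = 2.446.
In absolute terms T_C = 264.65 K and T_H = 299.26 K, so ΔT = 34.61 K.
COP_Carnot = T_C/ΔT = 264.65/34.61 = 7.646.
η_II = COP_actual/COP_Carnot = 2.446/7.646 = 0.3198.

0.32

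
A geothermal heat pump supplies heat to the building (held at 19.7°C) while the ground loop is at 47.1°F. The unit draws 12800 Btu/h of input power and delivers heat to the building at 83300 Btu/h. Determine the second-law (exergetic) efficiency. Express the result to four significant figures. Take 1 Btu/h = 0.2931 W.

COP_actual = Q̇_H/Ẇ = 83300/12800 = 6.508.
In absolute terms T_C = 281.54 K and T_H = 292.85 K, so ΔT = 11.31 K.
COP_Carnot = T_H/ΔT = 292.85/11.31 = 25.89.
η_II = COP_actual/COP_Carnot = 6.508/25.89 = 0.2514.

0.2514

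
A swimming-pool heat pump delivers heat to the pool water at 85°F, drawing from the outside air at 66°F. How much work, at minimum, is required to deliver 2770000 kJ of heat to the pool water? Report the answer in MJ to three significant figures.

In absolute terms T_C = 292.04 K and T_H = 302.59 K, so ΔT = 10.56 K.
The reversible limit is COP_HP = T_H/ΔT = 28.67, so W_min = Q_H/COP = Q_H·ΔT/T_H.
W_min = 2770000 × 10.56/302.59 = 96630 kJ = 96.63 MJ.

96.6 MJ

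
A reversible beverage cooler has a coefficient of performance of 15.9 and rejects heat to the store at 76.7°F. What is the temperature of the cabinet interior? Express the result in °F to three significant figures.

For a Carnot refrigerator COP_R = T_C/(T_H − T_C), so T_C = COP·T_H/(1 + COP).
With T_H = 297.98 K, T_C = 15.9 × 297.98/16.90 = 280.35 K.
Converting, 280.35 K = 44.96°F.

45.0 °F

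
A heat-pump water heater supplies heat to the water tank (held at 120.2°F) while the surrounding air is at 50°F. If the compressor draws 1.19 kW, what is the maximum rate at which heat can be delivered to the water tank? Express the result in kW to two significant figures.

9.8 kW

In absolute terms T_C = 283.15 K and T_H = 322.15 K, so ΔT = 39.00 K.
COP_Carnot = T_H/ΔT = 322.15/39.00 = 8.260.
Q̇_max = COP_Carnot × Ẇ = 8.260 × 1.190 kW = 9.830 kW.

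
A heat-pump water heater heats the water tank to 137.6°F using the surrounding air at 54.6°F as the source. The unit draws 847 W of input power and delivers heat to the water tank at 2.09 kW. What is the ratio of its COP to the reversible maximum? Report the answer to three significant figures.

0.343

Converting, Q̇_H = 2.090 kW = 2090 W, so COP_actual = Q̇_H/Ẇ = 2090/847.0 = 2.468.
In absolute terms T_C = 285.71 K and T_H = 331.82 K, so ΔT = 46.11 K.
COP_Carnot = T_H/ΔT = 331.82/46.11 = 7.196.
η_II = COP_actual/COP_Carnot = 2.468/7.196 = 0.3429.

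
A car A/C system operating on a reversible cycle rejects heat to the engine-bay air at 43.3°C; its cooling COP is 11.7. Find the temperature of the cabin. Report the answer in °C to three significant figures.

18.4 °C

For a Carnot refrigerator COP_R = T_C/(T_H − T_C), so T_C = COP·T_H/(1 + COP).
With T_H = 316.45 K, T_C = 11.7 × 316.45/12.70 = 291.53 K.
Converting, 291.53 K = 18.38°C.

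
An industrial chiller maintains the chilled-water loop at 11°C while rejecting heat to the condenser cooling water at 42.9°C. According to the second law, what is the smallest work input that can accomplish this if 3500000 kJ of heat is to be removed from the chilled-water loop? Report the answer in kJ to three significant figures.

393000 kJ

In absolute terms T_C = 284.15 K and T_H = 316.05 K, so ΔT = 31.90 K.
The reversible limit is COP_R = T_C/ΔT = 8.908, so W_min = Q_C/COP = Q_C·ΔT/T_C.
W_min = 3500000 × 31.90/284.15 = 392900 kJ.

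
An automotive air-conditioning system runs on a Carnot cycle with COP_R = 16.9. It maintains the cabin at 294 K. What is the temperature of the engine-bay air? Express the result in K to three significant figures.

COP_R = T_C/(T_H − T_C) gives T_H − T_C = T_C/COP.
With T_C = 294.00 K, T_H = 294.00 × (1 + 1/16.9) = 311.40 K.

311 K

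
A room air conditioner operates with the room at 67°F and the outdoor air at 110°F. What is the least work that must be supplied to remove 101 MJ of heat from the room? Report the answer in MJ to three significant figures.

8.25 MJ

In absolute terms T_C = 292.59 K and T_H = 316.48 K, so ΔT = 23.89 K.
The reversible limit is COP_R = T_C/ΔT = 12.25, so W_min = Q_C/COP = Q_C·ΔT/T_C.
W_min = 101.0 × 23.89/292.59 = 8.246 MJ.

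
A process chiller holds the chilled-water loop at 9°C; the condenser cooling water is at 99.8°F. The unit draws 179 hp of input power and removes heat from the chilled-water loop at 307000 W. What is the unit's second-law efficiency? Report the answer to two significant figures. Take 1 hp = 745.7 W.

0.23

Converting, Q̇_C = 307000 W = 411.7 hp, so COP_actual = Q̇_C/Ẇ = 411.7/179.0 = 2.300.
In absolute terms T_C = 282.15 K and T_H = 310.82 K, so ΔT = 28.67 K.
COP_Carnot = T_C/ΔT = 282.15/28.67 = 9.842.
η_II = COP_actual/COP_Carnot = 2.300/9.842 = 0.2337.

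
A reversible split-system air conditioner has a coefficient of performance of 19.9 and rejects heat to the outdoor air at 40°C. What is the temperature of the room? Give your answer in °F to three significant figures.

For a Carnot refrigerator COP_R = T_C/(T_H − T_C), so T_C = COP·T_H/(1 + COP).
With T_H = 313.15 K, T_C = 19.9 × 313.15/20.90 = 298.17 K.
Converting, 298.17 K = 77.03°F.

77.0 °F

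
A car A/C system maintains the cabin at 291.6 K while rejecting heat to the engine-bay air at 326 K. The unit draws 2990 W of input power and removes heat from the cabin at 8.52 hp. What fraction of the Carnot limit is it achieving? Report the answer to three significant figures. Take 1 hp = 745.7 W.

Converting, Q̇_C = 8.520 hp = 6353 W, so COP_actual = Q̇_C/Ẇ = 6353/2990 = 2.125.
The reservoir spacing is ΔT = 326 − 291.6 = 34.40 K.
COP_Carnot = T_C/ΔT = 291.60/34.40 = 8.477.
η_II = COP_actual/COP_Carnot = 2.125/8.477 = 0.2507.

0.251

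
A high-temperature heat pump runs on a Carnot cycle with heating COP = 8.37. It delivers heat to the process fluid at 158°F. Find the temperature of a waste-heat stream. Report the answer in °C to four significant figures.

COP_HP = T_H/(T_H − T_C) gives T_H − T_C = T_H/COP.
With T_H = 343.15 K, T_C = 343.15 × (1 − 1/8.37) = 302.15 K.
Converting, 302.15 K = 29.00°C.

29.00 °C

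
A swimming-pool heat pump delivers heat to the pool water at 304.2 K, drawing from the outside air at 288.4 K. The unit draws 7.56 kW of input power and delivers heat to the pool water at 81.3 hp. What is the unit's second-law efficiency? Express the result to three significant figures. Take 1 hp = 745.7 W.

Converting, Q̇_H = 81.30 hp = 60.63 kW, so COP_actual = Q̇_H/Ẇ = 60.63/7.560 = 8.019.
The reservoir spacing is ΔT = 304.2 − 288.4 = 15.80 K.
COP_Carnot = T_H/ΔT = 304.20/15.80 = 19.25.
η_II = COP_actual/COP_Carnot = 8.019/19.25 = 0.4165.

0.417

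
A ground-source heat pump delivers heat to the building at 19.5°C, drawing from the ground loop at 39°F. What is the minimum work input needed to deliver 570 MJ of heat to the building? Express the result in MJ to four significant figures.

30.41 MJ

In absolute terms T_C = 277.04 K and T_H = 292.65 K, so ΔT = 15.61 K.
The reversible limit is COP_HP = T_H/ΔT = 18.75, so W_min = Q_H/COP = Q_H·ΔT/T_H.
W_min = 570.0 × 15.61/292.65 = 30.41 MJ.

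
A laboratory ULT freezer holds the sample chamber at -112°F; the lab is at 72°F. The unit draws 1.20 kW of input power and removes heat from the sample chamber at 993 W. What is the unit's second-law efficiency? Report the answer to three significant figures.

0.438

Converting, Q̇_C = 993.0 W = 0.9930 kW, so COP_actual = Q̇_C/Ẇ = 0.9930/1.200 = 0.8275.
In absolute terms T_C = 193.15 K and T_H = 295.37 K, so ΔT = 102.2 K.
COP_Carnot = T_C/ΔT = 193.15/102.2 = 1.890.
η_II = COP_actual/COP_Carnot = 0.8275/1.890 = 0.4379.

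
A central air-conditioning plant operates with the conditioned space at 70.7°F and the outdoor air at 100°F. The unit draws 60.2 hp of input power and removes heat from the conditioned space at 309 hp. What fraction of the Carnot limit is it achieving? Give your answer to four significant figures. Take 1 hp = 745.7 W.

0.2836

COP_actual = Q̇_C/Ẇ = 309.0/60.20 = 5.133.
In absolute terms T_C = 294.65 K and T_H = 310.93 K, so ΔT = 16.28 K.
COP_Carnot = T_C/ΔT = 294.65/16.28 = 18.10.
η_II = COP_actual/COP_Carnot = 5.133/18.10 = 0.2836.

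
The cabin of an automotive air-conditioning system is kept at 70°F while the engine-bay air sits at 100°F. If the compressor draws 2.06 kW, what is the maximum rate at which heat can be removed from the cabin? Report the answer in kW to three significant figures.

In absolute terms T_C = 294.26 K and T_H = 310.93 K, so ΔT = 16.67 K.
COP_Carnot = T_C/ΔT = 294.26/16.67 = 17.66.
Q̇_max = COP_Carnot × Ẇ = 17.66 × 2.060 kW = 36.37 kW.

36.4 kW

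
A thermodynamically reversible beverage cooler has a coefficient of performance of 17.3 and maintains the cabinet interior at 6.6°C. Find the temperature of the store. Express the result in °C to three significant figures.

22.8 °C

COP_R = T_C/(T_H − T_C) gives T_H − T_C = T_C/COP.
With T_C = 279.75 K, T_H = 279.75 × (1 + 1/17.3) = 295.92 K.
Converting, 295.92 K = 22.77°C.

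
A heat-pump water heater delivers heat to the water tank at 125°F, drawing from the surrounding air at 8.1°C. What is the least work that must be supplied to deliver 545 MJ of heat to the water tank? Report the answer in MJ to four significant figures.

73.10 MJ

In absolute terms T_C = 281.25 K and T_H = 324.82 K, so ΔT = 43.57 K.
The reversible limit is COP_HP = T_H/ΔT = 7.456, so W_min = Q_H/COP = Q_H·ΔT/T_H.
W_min = 545.0 × 43.57/324.82 = 73.10 MJ.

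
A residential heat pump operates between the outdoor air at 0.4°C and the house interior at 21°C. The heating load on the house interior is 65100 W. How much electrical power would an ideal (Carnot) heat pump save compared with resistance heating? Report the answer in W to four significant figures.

In absolute terms T_C = 273.55 K and T_H = 294.15 K, so ΔT = 20.60 K.
COP_Carnot = T_H/ΔT = 294.15/20.60 = 14.28.
Resistance heating needs Ẇ_res = Q̇_H = 65100 W; the reversible heat pump needs only Ẇ_hp = Q̇_H/COP = 4559 W.
Saving = 65100 − 4559 = 60540 W.

60540 W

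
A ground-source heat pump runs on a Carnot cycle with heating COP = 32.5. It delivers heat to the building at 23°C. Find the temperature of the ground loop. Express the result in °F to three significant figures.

COP_HP = T_H/(T_H − T_C) gives T_H − T_C = T_H/COP.
With T_H = 296.15 K, T_C = 296.15 × (1 − 1/32.5) = 287.04 K.
Converting, 287.04 K = 57.00°F.

57.0 °F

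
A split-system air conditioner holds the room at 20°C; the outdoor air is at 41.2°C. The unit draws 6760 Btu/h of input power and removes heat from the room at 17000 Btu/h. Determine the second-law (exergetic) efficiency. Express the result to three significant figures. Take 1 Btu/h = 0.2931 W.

0.182

COP_actual = Q̇_C/Ẇ = 17000/6760 = 2.515.
In absolute terms T_C = 293.15 K and T_H = 314.35 K, so ΔT = 21.20 K.
COP_Carnot = T_C/ΔT = 293.15/21.20 = 13.83.
η_II = COP_actual/COP_Carnot = 2.515/13.83 = 0.1819.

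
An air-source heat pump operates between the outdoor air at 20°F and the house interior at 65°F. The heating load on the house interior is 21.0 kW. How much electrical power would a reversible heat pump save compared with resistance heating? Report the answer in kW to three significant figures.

19.2 kW

In absolute terms T_C = 266.48 K and T_H = 291.48 K, so ΔT = 25.00 K.
COP_Carnot = T_H/ΔT = 291.48/25.00 = 11.66.
Resistance heating needs Ẇ_res = Q̇_H = 21.00 kW; the reversible heat pump needs only Ẇ_hp = Q̇_H/COP = 1.801 kW.
Saving = 21.00 − 1.801 = 19.20 kW.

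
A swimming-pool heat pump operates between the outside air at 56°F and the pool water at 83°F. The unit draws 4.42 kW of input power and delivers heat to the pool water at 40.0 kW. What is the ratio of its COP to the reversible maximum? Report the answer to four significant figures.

COP_actual = Q̇_H/Ẇ = 40.00/4.420 = 9.050.
In absolute terms T_C = 286.48 K and T_H = 301.48 K, so ΔT = 15.00 K.
COP_Carnot = T_H/ΔT = 301.48/15.00 = 20.10.
η_II = COP_actual/COP_Carnot = 9.050/20.10 = 0.4503.

0.4503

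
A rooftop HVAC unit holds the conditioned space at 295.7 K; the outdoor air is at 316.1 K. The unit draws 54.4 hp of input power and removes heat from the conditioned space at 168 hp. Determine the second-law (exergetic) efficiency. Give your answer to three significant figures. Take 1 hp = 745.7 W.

COP_actual = Q̇_C/Ẇ = 168.0/54.40 = 3.088.
The reservoir spacing is ΔT = 316.1 − 295.7 = 20.40 K.
COP_Carnot = T_C/ΔT = 295.70/20.40 = 14.50.
η_II = COP_actual/COP_Carnot = 3.088/14.50 = 0.2131.

0.213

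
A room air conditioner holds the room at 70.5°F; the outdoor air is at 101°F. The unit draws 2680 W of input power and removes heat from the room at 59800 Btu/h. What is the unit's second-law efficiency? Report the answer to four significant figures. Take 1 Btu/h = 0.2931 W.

0.3762

Converting, Q̇_C = 59800 Btu/h = 17530 W, so COP_actual = Q̇_C/Ẇ = 17530/2680 = 6.540.
In absolute terms T_C = 294.54 K and T_H = 311.48 K, so ΔT = 16.94 K.
COP_Carnot = T_C/ΔT = 294.54/16.94 = 17.38.
η_II = COP_actual/COP_Carnot = 6.540/17.38 = 0.3762.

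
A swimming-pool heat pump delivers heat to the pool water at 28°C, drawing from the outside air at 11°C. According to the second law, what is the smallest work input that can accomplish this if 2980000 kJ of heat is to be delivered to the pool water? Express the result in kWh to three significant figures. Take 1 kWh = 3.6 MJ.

46.7 kWh

In absolute terms T_C = 284.15 K and T_H = 301.15 K, so ΔT = 17.00 K.
The reversible limit is COP_HP = T_H/ΔT = 17.71, so W_min = Q_H/COP = Q_H·ΔT/T_H.
W_min = 2980000 × 17.00/301.15 = 168200 kJ = 46.73 kWh.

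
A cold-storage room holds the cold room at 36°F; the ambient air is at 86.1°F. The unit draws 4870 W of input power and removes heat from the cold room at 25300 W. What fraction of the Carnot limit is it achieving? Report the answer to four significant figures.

0.5251

COP_actual = Q̇_C/Ẇ = 25300/4870 = 5.195.
In absolute terms T_C = 275.37 K and T_H = 303.21 K, so ΔT = 27.83 K.
COP_Carnot = T_C/ΔT = 275.37/27.83 = 9.894.
η_II = COP_actual/COP_Carnot = 5.195/9.894 = 0.5251.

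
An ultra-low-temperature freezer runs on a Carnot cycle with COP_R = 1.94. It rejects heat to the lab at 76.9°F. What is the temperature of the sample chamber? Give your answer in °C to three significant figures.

For a Carnot refrigerator COP_R = T_C/(T_H − T_C), so T_C = COP·T_H/(1 + COP).
With T_H = 298.09 K, T_C = 1.94 × 298.09/2.940 = 196.70 K.
Converting, 196.70 K = -76.45°C.

-76.4 °C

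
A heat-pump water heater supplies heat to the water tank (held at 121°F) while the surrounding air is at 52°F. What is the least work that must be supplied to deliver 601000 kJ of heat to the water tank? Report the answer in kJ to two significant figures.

71000 kJ

In absolute terms T_C = 284.26 K and T_H = 322.59 K, so ΔT = 38.33 K.
The reversible limit is COP_HP = T_H/ΔT = 8.416, so W_min = Q_H/COP = Q_H·ΔT/T_H.
W_min = 601000 × 38.33/322.59 = 71420 kJ.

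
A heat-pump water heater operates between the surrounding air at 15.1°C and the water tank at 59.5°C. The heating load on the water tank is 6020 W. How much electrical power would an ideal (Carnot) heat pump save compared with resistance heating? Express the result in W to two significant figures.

In absolute terms T_C = 288.25 K and T_H = 332.65 K, so ΔT = 44.40 K.
COP_Carnot = T_H/ΔT = 332.65/44.40 = 7.492.
Resistance heating needs Ẇ_res = Q̇_H = 6020 W; the reversible heat pump needs only Ẇ_hp = Q̇_H/COP = 803.5 W.
Saving = 6020 − 803.5 = 5216 W.

5200 W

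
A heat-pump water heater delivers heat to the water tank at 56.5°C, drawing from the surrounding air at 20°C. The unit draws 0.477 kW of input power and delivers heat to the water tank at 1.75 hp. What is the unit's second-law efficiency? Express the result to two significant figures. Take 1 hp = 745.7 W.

0.30

Converting, Q̇_H = 1.750 hp = 1.305 kW, so COP_actual = Q̇_H/Ẇ = 1.305/0.4770 = 2.736.
In absolute terms T_C = 293.15 K and T_H = 329.65 K, so ΔT = 36.50 K.
COP_Carnot = T_H/ΔT = 329.65/36.50 = 9.032.
η_II = COP_actual/COP_Carnot = 2.736/9.032 = 0.3029.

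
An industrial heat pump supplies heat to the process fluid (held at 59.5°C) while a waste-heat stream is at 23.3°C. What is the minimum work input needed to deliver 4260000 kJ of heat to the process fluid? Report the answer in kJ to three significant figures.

464000 kJ

In absolute terms T_C = 296.45 K and T_H = 332.65 K, so ΔT = 36.20 K.
The reversible limit is COP_HP = T_H/ΔT = 9.189, so W_min = Q_H/COP = Q_H·ΔT/T_H.
W_min = 4260000 × 36.20/332.65 = 463600 kJ.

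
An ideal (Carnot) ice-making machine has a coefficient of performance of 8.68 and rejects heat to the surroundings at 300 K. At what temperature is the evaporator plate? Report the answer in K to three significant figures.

For a Carnot refrigerator COP_R = T_C/(T_H − T_C), so T_C = COP·T_H/(1 + COP).
With T_H = 300.00 K, T_C = 8.68 × 300.00/9.680 = 269.01 K.

269 K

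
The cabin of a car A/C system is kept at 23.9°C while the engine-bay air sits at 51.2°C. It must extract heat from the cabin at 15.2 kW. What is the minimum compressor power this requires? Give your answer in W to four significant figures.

In absolute terms T_C = 297.05 K and T_H = 324.35 K, so ΔT = 27.30 K.
COP_Carnot = T_C/ΔT = 297.05/27.30 = 10.88.
Ẇ_min = Q̇/COP_Carnot = 15.20/10.88 = 1.397 kW = 1397 W.

1397 W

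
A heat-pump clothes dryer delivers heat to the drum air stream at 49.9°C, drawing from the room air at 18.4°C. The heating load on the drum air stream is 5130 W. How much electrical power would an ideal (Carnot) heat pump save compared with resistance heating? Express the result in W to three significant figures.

In absolute terms T_C = 291.55 K and T_H = 323.05 K, so ΔT = 31.50 K.
COP_Carnot = T_H/ΔT = 323.05/31.50 = 10.26.
Resistance heating needs Ẇ_res = Q̇_H = 5130 W; the reversible heat pump needs only Ẇ_hp = Q̇_H/COP = 500.2 W.
Saving = 5130 − 500.2 = 4630 W.

4630 W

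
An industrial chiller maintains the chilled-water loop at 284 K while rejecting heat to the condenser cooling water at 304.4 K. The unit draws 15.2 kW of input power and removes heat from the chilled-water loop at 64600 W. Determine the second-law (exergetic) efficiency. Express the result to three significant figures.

Converting, Q̇_C = 64600 W = 64.60 kW, so COP_actual = Q̇_C/Ẇ = 64.60/15.20 = 4.250.
The reservoir spacing is ΔT = 304.4 − 284 = 20.40 K.
COP_Carnot = T_C/ΔT = 284.00/20.40 = 13.92.
η_II = COP_actual/COP_Carnot = 4.250/13.92 = 0.3053.

0.305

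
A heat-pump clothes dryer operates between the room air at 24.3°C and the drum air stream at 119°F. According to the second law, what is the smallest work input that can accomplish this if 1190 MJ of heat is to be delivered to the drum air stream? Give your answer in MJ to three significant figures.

In absolute terms T_C = 297.45 K and T_H = 321.48 K, so ΔT = 24.03 K.
The reversible limit is COP_HP = T_H/ΔT = 13.38, so W_min = Q_H/COP = Q_H·ΔT/T_H.
W_min = 1190 × 24.03/321.48 = 88.96 MJ.

89.0 MJ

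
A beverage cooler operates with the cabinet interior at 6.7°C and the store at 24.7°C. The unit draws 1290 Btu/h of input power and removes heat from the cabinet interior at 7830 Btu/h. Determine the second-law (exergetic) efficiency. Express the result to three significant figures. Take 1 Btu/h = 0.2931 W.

COP_actual = Q̇_C/Ẇ = 7830/1290 = 6.070.
In absolute terms T_C = 279.85 K and T_H = 297.85 K, so ΔT = 18.00 K.
COP_Carnot = T_C/ΔT = 279.85/18.00 = 15.55.
η_II = COP_actual/COP_Carnot = 6.070/15.55 = 0.3904.

0.390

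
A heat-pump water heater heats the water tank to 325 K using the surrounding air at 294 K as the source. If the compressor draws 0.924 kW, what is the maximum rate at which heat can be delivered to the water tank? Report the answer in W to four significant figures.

The reservoir spacing is ΔT = 325 − 294 = 31.00 K.
COP_Carnot = T_H/ΔT = 325.00/31.00 = 10.48.
Q̇_max = COP_Carnot × Ẇ = 10.48 × 0.9240 kW = 9.687 kW = 9687 W.

9687 W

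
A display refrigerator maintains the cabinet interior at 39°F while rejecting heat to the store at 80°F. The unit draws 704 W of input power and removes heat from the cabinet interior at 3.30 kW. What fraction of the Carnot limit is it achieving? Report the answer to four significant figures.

Converting, Q̇_C = 3.300 kW = 3300 W, so COP_actual = Q̇_C/Ẇ = 3300/704.0 = 4.688.
In absolute terms T_C = 277.04 K and T_H = 299.82 K, so ΔT = 22.78 K.
COP_Carnot = T_C/ΔT = 277.04/22.78 = 12.16.
η_II = COP_actual/COP_Carnot = 4.688/12.16 = 0.3854.

0.3854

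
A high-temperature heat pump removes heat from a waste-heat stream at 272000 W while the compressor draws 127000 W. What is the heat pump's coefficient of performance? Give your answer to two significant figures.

3.1

The first law gives Q̇_H = Q̇_C + Ẇ, so the three rates are Q̇_C = 272000, Q̇_H = 399000, Ẇ = 127000 W.
COP_HP = Q̇_H/Ẇ = 399000/127000 = 3.142.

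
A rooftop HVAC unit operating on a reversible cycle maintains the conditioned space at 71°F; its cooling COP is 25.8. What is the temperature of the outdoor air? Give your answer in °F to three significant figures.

91.6 °F

COP_R = T_C/(T_H − T_C) gives T_H − T_C = T_C/COP.
With T_C = 294.82 K, T_H = 294.82 × (1 + 1/25.8) = 306.24 K.
Converting, 306.24 K = 91.57°F.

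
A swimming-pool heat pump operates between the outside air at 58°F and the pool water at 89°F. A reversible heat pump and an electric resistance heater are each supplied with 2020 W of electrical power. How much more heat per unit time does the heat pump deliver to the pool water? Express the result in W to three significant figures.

33700 W

In absolute terms T_C = 287.59 K and T_H = 304.82 K, so ΔT = 17.22 K.
COP_Carnot = T_H/ΔT = 304.82/17.22 = 17.70.
The heat pump delivers Q̇_H = COP × Ẇ = 35750 W; the resistance heater delivers Ẇ = 2020 W.
Extra = (COP − 1)·Ẇ = 33730 W.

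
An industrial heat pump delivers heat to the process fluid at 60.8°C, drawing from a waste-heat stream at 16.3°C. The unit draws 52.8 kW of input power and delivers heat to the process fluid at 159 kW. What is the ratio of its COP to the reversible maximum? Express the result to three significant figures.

0.401

COP_actual = Q̇_H/Ẇ = 159.0/52.80 = 3.011.
In absolute terms T_C = 289.45 K and T_H = 333.95 K, so ΔT = 44.50 K.
COP_Carnot = T_H/ΔT = 333.95/44.50 = 7.504.
η_II = COP_actual/COP_Carnot = 3.011/7.504 = 0.4013.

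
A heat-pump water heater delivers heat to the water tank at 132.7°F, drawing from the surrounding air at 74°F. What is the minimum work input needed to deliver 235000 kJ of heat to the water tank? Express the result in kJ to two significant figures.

In absolute terms T_C = 296.48 K and T_H = 329.09 K, so ΔT = 32.61 K.
The reversible limit is COP_HP = T_H/ΔT = 10.09, so W_min = Q_H/COP = Q_H·ΔT/T_H.
W_min = 235000 × 32.61/329.09 = 23290 kJ.

23000 kJ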